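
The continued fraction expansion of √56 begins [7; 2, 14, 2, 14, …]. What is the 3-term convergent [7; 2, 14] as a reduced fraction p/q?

217/29

Build up convergents one term at a time:
a_0 = 7: 7/1
a_1 = 2: 15/2
a_2 = 14: 217/29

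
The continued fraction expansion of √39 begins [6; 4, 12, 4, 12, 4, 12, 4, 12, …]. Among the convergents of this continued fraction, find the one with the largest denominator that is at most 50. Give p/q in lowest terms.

List convergents until the denominator exceeds the bound:
a_0 = 6: 6/1  (≤ bound)
a_1 = 4: 25/4  (≤ bound)
a_2 = 12: 306/49  (≤ bound)
a_3 = 4: 1249/200  (> 50, stop)

306/49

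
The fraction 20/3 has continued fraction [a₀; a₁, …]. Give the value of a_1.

⌊20/3⌋ = 6, remainder 2
⌊3/2⌋ = 1, remainder 1

1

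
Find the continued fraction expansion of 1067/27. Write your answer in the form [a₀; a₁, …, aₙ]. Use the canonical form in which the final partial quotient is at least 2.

[39; 1, 1, 13]

1067 ÷ 27 → quotient 39, remainder 14
27 ÷ 14 → quotient 1, remainder 13
14 ÷ 13 → quotient 1, remainder 1
13 ÷ 1 → quotient 13, remainder 0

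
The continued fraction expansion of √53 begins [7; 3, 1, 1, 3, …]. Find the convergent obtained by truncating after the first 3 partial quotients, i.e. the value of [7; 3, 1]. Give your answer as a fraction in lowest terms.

Start with 1.
3 + 1/(1/1) = 3 + 1/1 = 4/1
7 + 1/(4/1) = 7 + 1/4 = 29/4

29/4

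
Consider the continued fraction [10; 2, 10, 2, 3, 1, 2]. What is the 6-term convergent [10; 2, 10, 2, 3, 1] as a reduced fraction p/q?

a_0 = 10: 10/1
a_1 = 2: 21/2
a_2 = 10: 220/21
a_3 = 2: 461/44
a_4 = 3: 1603/153
a_5 = 1: 2064/197

2064/197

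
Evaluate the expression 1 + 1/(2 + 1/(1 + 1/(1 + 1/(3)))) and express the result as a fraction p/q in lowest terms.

a_0 = 1: 1/1
a_1 = 2: 3/2
a_2 = 1: 4/3
a_3 = 1: 7/5
a_4 = 3: 25/18

25/18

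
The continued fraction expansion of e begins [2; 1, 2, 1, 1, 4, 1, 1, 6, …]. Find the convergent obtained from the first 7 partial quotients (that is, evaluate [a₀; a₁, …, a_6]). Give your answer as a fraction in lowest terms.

106/39

Start with 1.
4 + 1/(1/1) = 4 + 1/1 = 5/1
1 + 1/(5/1) = 1 + 1/5 = 6/5
1 + 1/(6/5) = 1 + 5/6 = 11/6
2 + 1/(11/6) = 2 + 6/11 = 28/11
1 + 1/(28/11) = 1 + 11/28 = 39/28
2 + 1/(39/28) = 2 + 28/39 = 106/39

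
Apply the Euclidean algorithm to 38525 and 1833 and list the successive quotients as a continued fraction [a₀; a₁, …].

38525 = 21·1833 + 32, so a_0 = 21
1833 = 57·32 + 9, so a_1 = 57
32 = 3·9 + 5, so a_2 = 3
9 = 1·5 + 4, so a_3 = 1
5 = 1·4 + 1, so a_4 = 1
4 = 4·1 + 0, so a_5 = 4

[21; 57, 3, 1, 1, 4]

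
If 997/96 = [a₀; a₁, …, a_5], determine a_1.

2

⌊997/96⌋ = 10, remainder 37
⌊96/37⌋ = 2, remainder 22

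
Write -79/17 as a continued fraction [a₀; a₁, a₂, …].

-79 ÷ 17 → quotient -5, remainder 6
17 ÷ 6 → quotient 2, remainder 5
6 ÷ 5 → quotient 1, remainder 1
5 ÷ 1 → quotient 5, remainder 0

[-5; 2, 1, 5]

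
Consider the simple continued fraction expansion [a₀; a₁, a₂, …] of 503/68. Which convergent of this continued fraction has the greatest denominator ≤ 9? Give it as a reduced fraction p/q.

37/5

List convergents until the denominator exceeds the bound:
a_0 = 7: 7/1  (≤ bound)
a_1 = 2: 15/2  (≤ bound)
a_2 = 1: 22/3  (≤ bound)
a_3 = 1: 37/5  (≤ bound)
a_4 = 13: 503/68  (> 9, stop)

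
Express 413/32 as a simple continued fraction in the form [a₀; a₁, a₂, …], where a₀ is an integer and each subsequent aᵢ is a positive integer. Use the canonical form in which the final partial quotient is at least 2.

Run the Euclidean algorithm, recording each quotient:
⌊413/32⌋ = 12, remainder 29
⌊32/29⌋ = 1, remainder 3
⌊29/3⌋ = 9, remainder 2
⌊3/2⌋ = 1, remainder 1
⌊2/1⌋ = 2, remainder 0

[12; 1, 9, 1, 2]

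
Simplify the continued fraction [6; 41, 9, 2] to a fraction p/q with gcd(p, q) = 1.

4705/781

Start with 2.
9 + 1/(2/1) = 9 + 1/2 = 19/2
41 + 1/(19/2) = 41 + 2/19 = 781/19
6 + 1/(781/19) = 6 + 19/781 = 4705/781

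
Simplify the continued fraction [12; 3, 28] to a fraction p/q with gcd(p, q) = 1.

1048/85

Starting at the tail and folding back:
Start with 28.
3 + 1/(28/1) = 3 + 1/28 = 85/28
12 + 1/(85/28) = 12 + 28/85 = 1048/85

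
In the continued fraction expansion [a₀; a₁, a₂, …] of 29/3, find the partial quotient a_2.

2

29 ÷ 3 → quotient 9, remainder 2
3 ÷ 2 → quotient 1, remainder 1
2 ÷ 1 → quotient 2, remainder 0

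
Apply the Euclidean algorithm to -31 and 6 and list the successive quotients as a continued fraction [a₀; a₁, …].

[-6; 1, 5]

-31 = -6·6 + 5, so a_0 = -6
6 = 1·5 + 1, so a_1 = 1
5 = 5·1 + 0, so a_2 = 5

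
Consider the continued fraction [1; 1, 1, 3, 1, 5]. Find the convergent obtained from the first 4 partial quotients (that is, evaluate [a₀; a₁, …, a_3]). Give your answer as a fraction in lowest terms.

11/7

a_0 = 1: 1/1
a_1 = 1: 2/1
a_2 = 1: 3/2
a_3 = 3: 11/7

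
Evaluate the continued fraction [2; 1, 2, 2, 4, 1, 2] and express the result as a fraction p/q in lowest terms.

290/107

Use the convergent recurrence hₖ = aₖ·hₖ₋₁ + hₖ₋₂ (and likewise for the denominators kₖ):
a_0 = 2: 2/1
a_1 = 1: 3/1
a_2 = 2: 8/3
a_3 = 2: 19/7
a_4 = 4: 84/31
a_5 = 1: 103/38
a_6 = 2: 290/107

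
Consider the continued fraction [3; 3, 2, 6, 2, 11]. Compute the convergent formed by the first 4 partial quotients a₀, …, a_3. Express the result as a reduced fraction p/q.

148/45

a_0 = 3: 3/1
a_1 = 3: 10/3
a_2 = 2: 23/7
a_3 = 6: 148/45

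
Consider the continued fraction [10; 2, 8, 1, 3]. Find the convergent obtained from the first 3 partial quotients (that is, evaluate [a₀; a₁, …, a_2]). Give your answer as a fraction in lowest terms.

Start with 8.
2 + 1/(8/1) = 2 + 1/8 = 17/8
10 + 1/(17/8) = 10 + 8/17 = 178/17

178/17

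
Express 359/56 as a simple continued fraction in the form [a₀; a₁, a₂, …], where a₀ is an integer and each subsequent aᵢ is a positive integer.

[6; 2, 2, 3, 3]

359 ÷ 56 → quotient 6, remainder 23
56 ÷ 23 → quotient 2, remainder 10
23 ÷ 10 → quotient 2, remainder 3
10 ÷ 3 → quotient 3, remainder 1
3 ÷ 1 → quotient 3, remainder 0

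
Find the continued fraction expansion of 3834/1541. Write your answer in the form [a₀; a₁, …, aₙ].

[2; 2, 20, 3, 12]

Repeatedly divide and take the remainder:
3834 = 2·1541 + 752, so a_0 = 2
1541 = 2·752 + 37, so a_1 = 2
752 = 20·37 + 12, so a_2 = 20
37 = 3·12 + 1, so a_3 = 3
12 = 12·1 + 0, so a_4 = 12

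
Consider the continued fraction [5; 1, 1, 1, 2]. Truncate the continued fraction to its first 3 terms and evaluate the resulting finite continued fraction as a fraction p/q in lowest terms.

11/2

Build up convergents one term at a time:
a_0 = 5: 5/1
a_1 = 1: 6/1
a_2 = 1: 11/2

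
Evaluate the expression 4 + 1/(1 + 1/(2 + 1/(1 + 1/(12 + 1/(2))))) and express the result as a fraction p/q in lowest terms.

a_0 = 4: 4/1
a_1 = 1: 5/1
a_2 = 2: 14/3
a_3 = 1: 19/4
a_4 = 12: 242/51
a_5 = 2: 503/106

503/106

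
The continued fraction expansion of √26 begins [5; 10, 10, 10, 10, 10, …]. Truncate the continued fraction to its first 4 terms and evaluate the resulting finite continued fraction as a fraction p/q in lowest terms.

5201/1020

Start with 10.
10 + 1/(10/1) = 10 + 1/10 = 101/10
10 + 1/(101/10) = 10 + 10/101 = 1020/101
5 + 1/(1020/101) = 5 + 101/1020 = 5201/1020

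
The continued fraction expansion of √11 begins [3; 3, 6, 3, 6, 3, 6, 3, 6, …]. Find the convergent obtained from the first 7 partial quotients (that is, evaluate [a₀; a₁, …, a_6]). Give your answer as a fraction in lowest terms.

Compute successive convergents:
a_0 = 3: 3/1
a_1 = 3: 10/3
a_2 = 6: 63/19
a_3 = 3: 199/60
a_4 = 6: 1257/379
a_5 = 3: 3970/1197
a_6 = 6: 25077/7561

25077/7561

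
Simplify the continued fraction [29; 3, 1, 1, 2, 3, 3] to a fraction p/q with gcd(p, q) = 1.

Work from the innermost term outward:
Start with 3.
3 + 1/(3/1) = 3 + 1/3 = 10/3
2 + 1/(10/3) = 2 + 3/10 = 23/10
1 + 1/(23/10) = 1 + 10/23 = 33/23
1 + 1/(33/23) = 1 + 23/33 = 56/33
3 + 1/(56/33) = 3 + 33/56 = 201/56
29 + 1/(201/56) = 29 + 56/201 = 5885/201

5885/201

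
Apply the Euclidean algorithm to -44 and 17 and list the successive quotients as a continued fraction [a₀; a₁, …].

Run the Euclidean algorithm, recording each quotient:
⌊-44/17⌋ = -3, remainder 7
⌊17/7⌋ = 2, remainder 3
⌊7/3⌋ = 2, remainder 1
⌊3/1⌋ = 3, remainder 0

[-3; 2, 2, 3]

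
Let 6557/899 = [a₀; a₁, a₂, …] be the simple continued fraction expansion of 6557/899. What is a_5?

Run the Euclidean algorithm, recording each quotient:
6557 ÷ 899 → quotient 7, remainder 264
899 ÷ 264 → quotient 3, remainder 107
264 ÷ 107 → quotient 2, remainder 50
107 ÷ 50 → quotient 2, remainder 7
50 ÷ 7 → quotient 7, remainder 1
7 ÷ 1 → quotient 7, remainder 0

7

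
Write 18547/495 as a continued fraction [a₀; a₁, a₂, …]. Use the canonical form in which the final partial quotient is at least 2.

[37; 2, 7, 2, 15]

18547 = 37·495 + 232, so a_0 = 37
495 = 2·232 + 31, so a_1 = 2
232 = 7·31 + 15, so a_2 = 7
31 = 2·15 + 1, so a_3 = 2
15 = 15·1 + 0, so a_4 = 15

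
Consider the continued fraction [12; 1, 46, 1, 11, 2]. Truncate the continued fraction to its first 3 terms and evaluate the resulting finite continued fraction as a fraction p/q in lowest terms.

610/47

a_0 = 12: 12/1
a_1 = 1: 13/1
a_2 = 46: 610/47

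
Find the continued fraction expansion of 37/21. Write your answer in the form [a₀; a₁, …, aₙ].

37 ÷ 21 → quotient 1, remainder 16
21 ÷ 16 → quotient 1, remainder 5
16 ÷ 5 → quotient 3, remainder 1
5 ÷ 1 → quotient 5, remainder 0

[1; 1, 3, 5]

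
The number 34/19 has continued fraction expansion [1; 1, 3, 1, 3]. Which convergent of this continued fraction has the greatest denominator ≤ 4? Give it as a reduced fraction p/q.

7/4

a_0 = 1: 1/1  (≤ bound)
a_1 = 1: 2/1  (≤ bound)
a_2 = 3: 7/4  (≤ bound)
a_3 = 1: 9/5  (> 4, stop)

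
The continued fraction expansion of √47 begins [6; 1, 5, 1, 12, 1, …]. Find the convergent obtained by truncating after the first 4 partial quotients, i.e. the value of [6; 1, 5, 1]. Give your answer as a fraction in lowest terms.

48/7

Starting at the tail and folding back:
Start with 1.
5 + 1/(1/1) = 5 + 1/1 = 6/1
1 + 1/(6/1) = 1 + 1/6 = 7/6
6 + 1/(7/6) = 6 + 6/7 = 48/7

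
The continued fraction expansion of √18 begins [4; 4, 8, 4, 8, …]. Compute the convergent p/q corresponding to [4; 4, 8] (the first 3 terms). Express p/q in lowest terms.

140/33

Start with 8.
4 + 1/(8/1) = 4 + 1/8 = 33/8
4 + 1/(33/8) = 4 + 8/33 = 140/33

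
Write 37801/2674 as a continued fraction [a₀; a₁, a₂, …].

Run the Euclidean algorithm, recording each quotient:
37801 ÷ 2674 → quotient 14, remainder 365
2674 ÷ 365 → quotient 7, remainder 119
365 ÷ 119 → quotient 3, remainder 8
119 ÷ 8 → quotient 14, remainder 7
8 ÷ 7 → quotient 1, remainder 1
7 ÷ 1 → quotient 7, remainder 0

[14; 7, 3, 14, 1, 7]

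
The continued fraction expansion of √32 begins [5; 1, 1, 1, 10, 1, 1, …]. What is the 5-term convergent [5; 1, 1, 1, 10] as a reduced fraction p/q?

181/32

Build up convergents one term at a time:
a_0 = 5: 5/1
a_1 = 1: 6/1
a_2 = 1: 11/2
a_3 = 1: 17/3
a_4 = 10: 181/32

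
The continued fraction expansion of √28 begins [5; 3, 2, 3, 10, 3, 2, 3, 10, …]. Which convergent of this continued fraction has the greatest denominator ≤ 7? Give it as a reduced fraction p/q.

37/7

a_0 = 5: 5/1  (≤ bound)
a_1 = 3: 16/3  (≤ bound)
a_2 = 2: 37/7  (≤ bound)
a_3 = 3: 127/24  (> 7, stop)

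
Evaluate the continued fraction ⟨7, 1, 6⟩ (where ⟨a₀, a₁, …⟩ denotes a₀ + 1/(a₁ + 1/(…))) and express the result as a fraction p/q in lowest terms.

55/7

Start with 6.
1 + 1/(6/1) = 1 + 1/6 = 7/6
7 + 1/(7/6) = 7 + 6/7 = 55/7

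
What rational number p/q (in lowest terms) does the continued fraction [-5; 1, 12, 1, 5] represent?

Build up convergents one term at a time:
a_0 = -5: -5/1
a_1 = 1: -4/1
a_2 = 12: -53/13
a_3 = 1: -57/14
a_4 = 5: -338/83

-338/83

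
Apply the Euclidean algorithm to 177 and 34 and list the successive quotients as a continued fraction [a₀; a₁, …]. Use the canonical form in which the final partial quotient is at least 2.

[5; 4, 1, 6]

Apply division with remainder until the remainder is 0:
177 ÷ 34 → quotient 5, remainder 7
34 ÷ 7 → quotient 4, remainder 6
7 ÷ 6 → quotient 1, remainder 1
6 ÷ 1 → quotient 6, remainder 0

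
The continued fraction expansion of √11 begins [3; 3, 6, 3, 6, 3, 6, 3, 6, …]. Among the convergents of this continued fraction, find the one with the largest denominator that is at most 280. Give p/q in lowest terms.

199/60

a_0 = 3: 3/1  (≤ bound)
a_1 = 3: 10/3  (≤ bound)
a_2 = 6: 63/19  (≤ bound)
a_3 = 3: 199/60  (≤ bound)
a_4 = 6: 1257/379  (> 280, stop)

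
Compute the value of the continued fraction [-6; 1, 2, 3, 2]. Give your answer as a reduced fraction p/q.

-122/23

Starting at the tail and folding back:
Start with 2.
3 + 1/(2/1) = 3 + 1/2 = 7/2
2 + 1/(7/2) = 2 + 2/7 = 16/7
1 + 1/(16/7) = 1 + 7/16 = 23/16
-6 + 1/(23/16) = -6 + 16/23 = -122/23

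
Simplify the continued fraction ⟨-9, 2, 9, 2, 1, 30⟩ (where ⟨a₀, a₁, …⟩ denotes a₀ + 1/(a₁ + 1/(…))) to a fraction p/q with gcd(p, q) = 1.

-15431/1810

Start with 30.
1 + 1/(30/1) = 1 + 1/30 = 31/30
2 + 1/(31/30) = 2 + 30/31 = 92/31
9 + 1/(92/31) = 9 + 31/92 = 859/92
2 + 1/(859/92) = 2 + 92/859 = 1810/859
-9 + 1/(1810/859) = -9 + 859/1810 = -15431/1810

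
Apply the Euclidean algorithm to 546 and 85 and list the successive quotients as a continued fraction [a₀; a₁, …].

[6; 2, 2, 1, 3, 3]

Run the Euclidean algorithm, recording each quotient:
546 = 6·85 + 36, so a_0 = 6
85 = 2·36 + 13, so a_1 = 2
36 = 2·13 + 10, so a_2 = 2
13 = 1·10 + 3, so a_3 = 1
10 = 3·3 + 1, so a_4 = 3
3 = 3·1 + 0, so a_5 = 3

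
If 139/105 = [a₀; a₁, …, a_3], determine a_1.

3

Run the Euclidean algorithm, recording each quotient:
139 = 1·105 + 34, so a_0 = 1
105 = 3·34 + 3, so a_1 = 3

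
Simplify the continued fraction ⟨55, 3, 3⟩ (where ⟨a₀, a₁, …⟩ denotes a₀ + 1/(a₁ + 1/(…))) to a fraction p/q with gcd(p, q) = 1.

Start with 3.
3 + 1/(3/1) = 3 + 1/3 = 10/3
55 + 1/(10/3) = 55 + 3/10 = 553/10

553/10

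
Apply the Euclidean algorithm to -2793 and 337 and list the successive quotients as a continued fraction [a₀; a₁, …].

[-9; 1, 2, 2, 9, 5]

-2793 = -9·337 + 240, so a_0 = -9
337 = 1·240 + 97, so a_1 = 1
240 = 2·97 + 46, so a_2 = 2
97 = 2·46 + 5, so a_3 = 2
46 = 9·5 + 1, so a_4 = 9
5 = 5·1 + 0, so a_5 = 5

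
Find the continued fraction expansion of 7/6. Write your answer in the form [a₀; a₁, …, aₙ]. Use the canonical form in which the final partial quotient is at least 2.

[1; 6]

Repeatedly divide and take the remainder:
⌊7/6⌋ = 1, remainder 1
⌊6/1⌋ = 6, remainder 0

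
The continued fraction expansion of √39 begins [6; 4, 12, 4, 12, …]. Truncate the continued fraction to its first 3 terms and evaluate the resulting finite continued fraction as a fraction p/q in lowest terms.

306/49

Work from the innermost term outward:
Start with 12.
4 + 1/(12/1) = 4 + 1/12 = 49/12
6 + 1/(49/12) = 6 + 12/49 = 306/49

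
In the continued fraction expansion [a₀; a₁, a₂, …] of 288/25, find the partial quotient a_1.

Apply division with remainder until the remainder is 0:
288 ÷ 25 → quotient 11, remainder 13
25 ÷ 13 → quotient 1, remainder 12

1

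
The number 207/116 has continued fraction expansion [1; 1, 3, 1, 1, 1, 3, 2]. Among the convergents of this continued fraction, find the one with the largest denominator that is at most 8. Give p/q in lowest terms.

List convergents until the denominator exceeds the bound:
a_0 = 1: 1/1  (≤ bound)
a_1 = 1: 2/1  (≤ bound)
a_2 = 3: 7/4  (≤ bound)
a_3 = 1: 9/5  (≤ bound)
a_4 = 1: 16/9  (> 8, stop)

9/5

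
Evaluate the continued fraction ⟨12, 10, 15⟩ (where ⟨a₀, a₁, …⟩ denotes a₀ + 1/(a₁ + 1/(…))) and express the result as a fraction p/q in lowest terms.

1827/151

Start with 15.
10 + 1/(15/1) = 10 + 1/15 = 151/15
12 + 1/(151/15) = 12 + 15/151 = 1827/151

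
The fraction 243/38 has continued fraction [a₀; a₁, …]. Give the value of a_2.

⌊243/38⌋ = 6, remainder 15
⌊38/15⌋ = 2, remainder 8
⌊15/8⌋ = 1, remainder 7

1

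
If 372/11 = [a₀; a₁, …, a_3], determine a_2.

Apply division with remainder until the remainder is 0:
372 ÷ 11 → quotient 33, remainder 9
11 ÷ 9 → quotient 1, remainder 2
9 ÷ 2 → quotient 4, remainder 1

4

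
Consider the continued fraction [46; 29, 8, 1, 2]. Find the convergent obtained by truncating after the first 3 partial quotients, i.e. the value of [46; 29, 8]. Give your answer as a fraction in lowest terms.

Starting at the tail and folding back:
Start with 8.
29 + 1/(8/1) = 29 + 1/8 = 233/8
46 + 1/(233/8) = 46 + 8/233 = 10726/233

10726/233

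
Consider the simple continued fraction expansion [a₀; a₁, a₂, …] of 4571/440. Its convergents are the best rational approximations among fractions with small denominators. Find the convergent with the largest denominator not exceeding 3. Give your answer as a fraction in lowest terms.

31/3

List convergents until the denominator exceeds the bound:
a_0 = 10: 10/1  (≤ bound)
a_1 = 2: 21/2  (≤ bound)
a_2 = 1: 31/3  (≤ bound)
a_3 = 1: 52/5  (> 3, stop)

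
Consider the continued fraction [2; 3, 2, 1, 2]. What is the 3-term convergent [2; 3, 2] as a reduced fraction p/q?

16/7

Build up convergents one term at a time:
a_0 = 2: 2/1
a_1 = 3: 7/3
a_2 = 2: 16/7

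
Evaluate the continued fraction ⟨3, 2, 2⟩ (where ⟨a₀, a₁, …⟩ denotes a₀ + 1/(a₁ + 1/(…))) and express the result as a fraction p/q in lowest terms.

Use the convergent recurrence hₖ = aₖ·hₖ₋₁ + hₖ₋₂ (and likewise for the denominators kₖ):
a_0 = 3: 3/1
a_1 = 2: 7/2
a_2 = 2: 17/5

17/5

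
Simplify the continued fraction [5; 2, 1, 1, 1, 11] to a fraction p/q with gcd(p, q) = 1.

Compute successive convergents:
a_0 = 5: 5/1
a_1 = 2: 11/2
a_2 = 1: 16/3
a_3 = 1: 27/5
a_4 = 1: 43/8
a_5 = 11: 500/93

500/93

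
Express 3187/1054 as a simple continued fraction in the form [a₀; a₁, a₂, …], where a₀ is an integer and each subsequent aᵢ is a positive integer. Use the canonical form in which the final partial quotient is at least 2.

Repeatedly divide and take the remainder:
3187 ÷ 1054 → quotient 3, remainder 25
1054 ÷ 25 → quotient 42, remainder 4
25 ÷ 4 → quotient 6, remainder 1
4 ÷ 1 → quotient 4, remainder 0

[3; 42, 6, 4]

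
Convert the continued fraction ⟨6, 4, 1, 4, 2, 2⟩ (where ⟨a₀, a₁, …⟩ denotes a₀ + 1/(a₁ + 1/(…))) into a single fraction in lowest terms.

807/130

Starting at the tail and folding back:
Start with 2.
2 + 1/(2/1) = 2 + 1/2 = 5/2
4 + 1/(5/2) = 4 + 2/5 = 22/5
1 + 1/(22/5) = 1 + 5/22 = 27/22
4 + 1/(27/22) = 4 + 22/27 = 130/27
6 + 1/(130/27) = 6 + 27/130 = 807/130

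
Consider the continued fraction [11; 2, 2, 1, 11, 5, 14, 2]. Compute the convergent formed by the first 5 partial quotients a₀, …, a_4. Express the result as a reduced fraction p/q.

937/82

Compute successive convergents:
a_0 = 11: 11/1
a_1 = 2: 23/2
a_2 = 2: 57/5
a_3 = 1: 80/7
a_4 = 11: 937/82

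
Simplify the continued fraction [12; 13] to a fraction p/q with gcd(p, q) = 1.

157/13

a_0 = 12: 12/1
a_1 = 13: 157/13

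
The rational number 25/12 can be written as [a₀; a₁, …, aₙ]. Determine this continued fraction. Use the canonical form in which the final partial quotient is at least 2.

25 = 2·12 + 1, so a_0 = 2
12 = 12·1 + 0, so a_1 = 12

[2; 12]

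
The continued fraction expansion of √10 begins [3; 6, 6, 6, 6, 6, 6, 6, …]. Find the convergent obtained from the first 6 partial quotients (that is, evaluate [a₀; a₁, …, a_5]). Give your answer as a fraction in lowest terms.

27379/8658

Start with 6.
6 + 1/(6/1) = 6 + 1/6 = 37/6
6 + 1/(37/6) = 6 + 6/37 = 228/37
6 + 1/(228/37) = 6 + 37/228 = 1405/228
6 + 1/(1405/228) = 6 + 228/1405 = 8658/1405
3 + 1/(8658/1405) = 3 + 1405/8658 = 27379/8658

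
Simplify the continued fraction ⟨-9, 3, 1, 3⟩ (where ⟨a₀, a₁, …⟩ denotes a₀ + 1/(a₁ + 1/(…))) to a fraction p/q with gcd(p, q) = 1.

Starting at the tail and folding back:
Start with 3.
1 + 1/(3/1) = 1 + 1/3 = 4/3
3 + 1/(4/3) = 3 + 3/4 = 15/4
-9 + 1/(15/4) = -9 + 4/15 = -131/15

-131/15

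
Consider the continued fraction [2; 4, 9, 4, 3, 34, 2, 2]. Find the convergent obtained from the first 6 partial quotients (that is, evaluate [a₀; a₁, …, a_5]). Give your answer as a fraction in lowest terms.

37945/16914

Build up convergents one term at a time:
a_0 = 2: 2/1
a_1 = 4: 9/4
a_2 = 9: 83/37
a_3 = 4: 341/152
a_4 = 3: 1106/493
a_5 = 34: 37945/16914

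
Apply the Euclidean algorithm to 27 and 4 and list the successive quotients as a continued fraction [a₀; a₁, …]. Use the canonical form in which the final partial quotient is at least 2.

[6; 1, 3]

Apply division with remainder until the remainder is 0:
⌊27/4⌋ = 6, remainder 3
⌊4/3⌋ = 1, remainder 1
⌊3/1⌋ = 3, remainder 0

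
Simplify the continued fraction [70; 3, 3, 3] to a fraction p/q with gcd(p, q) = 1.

Start with 3.
3 + 1/(3/1) = 3 + 1/3 = 10/3
3 + 1/(10/3) = 3 + 3/10 = 33/10
70 + 1/(33/10) = 70 + 10/33 = 2320/33

2320/33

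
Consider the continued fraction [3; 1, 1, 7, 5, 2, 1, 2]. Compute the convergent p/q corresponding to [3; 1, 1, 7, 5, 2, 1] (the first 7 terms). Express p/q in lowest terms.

Start with 1.
2 + 1/(1/1) = 2 + 1/1 = 3/1
5 + 1/(3/1) = 5 + 1/3 = 16/3
7 + 1/(16/3) = 7 + 3/16 = 115/16
1 + 1/(115/16) = 1 + 16/115 = 131/115
1 + 1/(131/115) = 1 + 115/131 = 246/131
3 + 1/(246/131) = 3 + 131/246 = 869/246

869/246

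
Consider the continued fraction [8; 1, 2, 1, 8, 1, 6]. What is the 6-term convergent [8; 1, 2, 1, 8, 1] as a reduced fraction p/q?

341/39

Collapse the nested fraction from the inside out:
Start with 1.
8 + 1/(1/1) = 8 + 1/1 = 9/1
1 + 1/(9/1) = 1 + 1/9 = 10/9
2 + 1/(10/9) = 2 + 9/10 = 29/10
1 + 1/(29/10) = 1 + 10/29 = 39/29
8 + 1/(39/29) = 8 + 29/39 = 341/39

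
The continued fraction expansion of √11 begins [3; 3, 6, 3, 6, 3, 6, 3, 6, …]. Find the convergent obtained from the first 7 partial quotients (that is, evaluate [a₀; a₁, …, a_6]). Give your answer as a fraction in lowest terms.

Start with 6.
3 + 1/(6/1) = 3 + 1/6 = 19/6
6 + 1/(19/6) = 6 + 6/19 = 120/19
3 + 1/(120/19) = 3 + 19/120 = 379/120
6 + 1/(379/120) = 6 + 120/379 = 2394/379
3 + 1/(2394/379) = 3 + 379/2394 = 7561/2394
3 + 1/(7561/2394) = 3 + 2394/7561 = 25077/7561

25077/7561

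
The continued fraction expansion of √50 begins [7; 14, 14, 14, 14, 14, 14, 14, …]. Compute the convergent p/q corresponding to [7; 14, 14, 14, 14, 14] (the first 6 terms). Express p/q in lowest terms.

a_0 = 7: 7/1
a_1 = 14: 99/14
a_2 = 14: 1393/197
a_3 = 14: 19601/2772
a_4 = 14: 275807/39005
a_5 = 14: 3880899/548842

3880899/548842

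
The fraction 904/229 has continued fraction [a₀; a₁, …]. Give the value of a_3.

⌊904/229⌋ = 3, remainder 217
⌊229/217⌋ = 1, remainder 12
⌊217/12⌋ = 18, remainder 1
⌊12/1⌋ = 12, remainder 0

12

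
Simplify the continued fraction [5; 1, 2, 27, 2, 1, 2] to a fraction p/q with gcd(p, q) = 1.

3771/665

Start with 2.
1 + 1/(2/1) = 1 + 1/2 = 3/2
2 + 1/(3/2) = 2 + 2/3 = 8/3
27 + 1/(8/3) = 27 + 3/8 = 219/8
2 + 1/(219/8) = 2 + 8/219 = 446/219
1 + 1/(446/219) = 1 + 219/446 = 665/446
5 + 1/(665/446) = 5 + 446/665 = 3771/665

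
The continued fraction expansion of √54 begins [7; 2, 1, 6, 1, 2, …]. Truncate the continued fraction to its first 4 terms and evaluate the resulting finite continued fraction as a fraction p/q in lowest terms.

147/20

Use the convergent recurrence hₖ = aₖ·hₖ₋₁ + hₖ₋₂ (and likewise for the denominators kₖ):
a_0 = 7: 7/1
a_1 = 2: 15/2
a_2 = 1: 22/3
a_3 = 6: 147/20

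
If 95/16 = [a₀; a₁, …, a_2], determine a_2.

15

Repeatedly divide and take the remainder:
95 ÷ 16 → quotient 5, remainder 15
16 ÷ 15 → quotient 1, remainder 1
15 ÷ 1 → quotient 15, remainder 0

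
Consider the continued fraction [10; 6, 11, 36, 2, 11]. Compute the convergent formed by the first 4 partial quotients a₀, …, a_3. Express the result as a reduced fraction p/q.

24577/2418

Starting at the tail and folding back:
Start with 36.
11 + 1/(36/1) = 11 + 1/36 = 397/36
6 + 1/(397/36) = 6 + 36/397 = 2418/397
10 + 1/(2418/397) = 10 + 397/2418 = 24577/2418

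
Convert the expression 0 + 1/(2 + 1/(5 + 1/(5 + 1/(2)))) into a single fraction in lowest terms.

Starting at the tail and folding back:
Start with 2.
5 + 1/(2/1) = 5 + 1/2 = 11/2
5 + 1/(11/2) = 5 + 2/11 = 57/11
2 + 1/(57/11) = 2 + 11/57 = 125/57
0 + 1/(125/57) = 0 + 57/125 = 57/125

57/125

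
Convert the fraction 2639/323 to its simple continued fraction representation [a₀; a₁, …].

2639 ÷ 323 → quotient 8, remainder 55
323 ÷ 55 → quotient 5, remainder 48
55 ÷ 48 → quotient 1, remainder 7
48 ÷ 7 → quotient 6, remainder 6
7 ÷ 6 → quotient 1, remainder 1
6 ÷ 1 → quotient 6, remainder 0

[8; 5, 1, 6, 1, 6]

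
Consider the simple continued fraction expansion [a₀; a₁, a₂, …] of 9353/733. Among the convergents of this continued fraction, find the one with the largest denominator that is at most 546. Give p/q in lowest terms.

4517/354

List convergents until the denominator exceeds the bound:
a_0 = 12: 12/1  (≤ bound)
a_1 = 1: 13/1  (≤ bound)
a_2 = 3: 51/4  (≤ bound)
a_3 = 6: 319/25  (≤ bound)
a_4 = 14: 4517/354  (≤ bound)
a_5 = 2: 9353/733  (> 546, stop)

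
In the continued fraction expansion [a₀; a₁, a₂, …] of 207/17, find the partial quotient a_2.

207 = 12·17 + 3, so a_0 = 12
17 = 5·3 + 2, so a_1 = 5
3 = 1·2 + 1, so a_2 = 1

1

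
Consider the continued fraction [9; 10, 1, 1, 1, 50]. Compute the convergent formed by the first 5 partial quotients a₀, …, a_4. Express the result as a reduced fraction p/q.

a_0 = 9: 9/1
a_1 = 10: 91/10
a_2 = 1: 100/11
a_3 = 1: 191/21
a_4 = 1: 291/32

291/32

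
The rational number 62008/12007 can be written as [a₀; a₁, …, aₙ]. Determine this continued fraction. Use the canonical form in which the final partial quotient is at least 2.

⌊62008/12007⌋ = 5, remainder 1973
⌊12007/1973⌋ = 6, remainder 169
⌊1973/169⌋ = 11, remainder 114
⌊169/114⌋ = 1, remainder 55
⌊114/55⌋ = 2, remainder 4
⌊55/4⌋ = 13, remainder 3
⌊4/3⌋ = 1, remainder 1
⌊3/1⌋ = 3, remainder 0

[5; 6, 11, 1, 2, 13, 1, 3]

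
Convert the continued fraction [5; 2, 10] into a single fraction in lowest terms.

a_0 = 5: 5/1
a_1 = 2: 11/2
a_2 = 10: 115/21

115/21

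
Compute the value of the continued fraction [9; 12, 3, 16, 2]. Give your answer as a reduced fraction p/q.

a_0 = 9: 9/1
a_1 = 12: 109/12
a_2 = 3: 336/37
a_3 = 16: 5485/604
a_4 = 2: 11306/1245

11306/1245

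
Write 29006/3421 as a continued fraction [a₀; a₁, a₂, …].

29006 = 8·3421 + 1638, so a_0 = 8
3421 = 2·1638 + 145, so a_1 = 2
1638 = 11·145 + 43, so a_2 = 11
145 = 3·43 + 16, so a_3 = 3
43 = 2·16 + 11, so a_4 = 2
16 = 1·11 + 5, so a_5 = 1
11 = 2·5 + 1, so a_6 = 2
5 = 5·1 + 0, so a_7 = 5

[8; 2, 11, 3, 2, 1, 2, 5]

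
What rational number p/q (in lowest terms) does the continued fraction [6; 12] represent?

73/12

Compute successive convergents:
a_0 = 6: 6/1
a_1 = 12: 73/12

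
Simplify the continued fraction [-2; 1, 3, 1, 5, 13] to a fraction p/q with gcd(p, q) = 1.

-461/382

Start with 13.
5 + 1/(13/1) = 5 + 1/13 = 66/13
1 + 1/(66/13) = 1 + 13/66 = 79/66
3 + 1/(79/66) = 3 + 66/79 = 303/79
1 + 1/(303/79) = 1 + 79/303 = 382/303
-2 + 1/(382/303) = -2 + 303/382 = -461/382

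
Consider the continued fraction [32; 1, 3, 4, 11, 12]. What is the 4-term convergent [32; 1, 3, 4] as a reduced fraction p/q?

557/17

Collapse the nested fraction from the inside out:
Start with 4.
3 + 1/(4/1) = 3 + 1/4 = 13/4
1 + 1/(13/4) = 1 + 4/13 = 17/13
32 + 1/(17/13) = 32 + 13/17 = 557/17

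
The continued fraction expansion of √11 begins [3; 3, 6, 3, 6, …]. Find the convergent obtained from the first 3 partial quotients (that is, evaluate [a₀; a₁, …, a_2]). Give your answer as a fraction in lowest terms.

63/19

Start with 6.
3 + 1/(6/1) = 3 + 1/6 = 19/6
3 + 1/(19/6) = 3 + 6/19 = 63/19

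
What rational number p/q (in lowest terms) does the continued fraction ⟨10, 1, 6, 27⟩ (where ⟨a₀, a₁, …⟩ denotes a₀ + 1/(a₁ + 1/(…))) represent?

2063/190

Start with 27.
6 + 1/(27/1) = 6 + 1/27 = 163/27
1 + 1/(163/27) = 1 + 27/163 = 190/163
10 + 1/(190/163) = 10 + 163/190 = 2063/190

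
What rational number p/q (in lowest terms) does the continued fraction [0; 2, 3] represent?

Collapse the nested fraction from the inside out:
Start with 3.
2 + 1/(3/1) = 2 + 1/3 = 7/3
0 + 1/(7/3) = 0 + 3/7 = 3/7

3/7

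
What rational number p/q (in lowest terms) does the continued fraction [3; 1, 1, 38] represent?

Start with 38.
1 + 1/(38/1) = 1 + 1/38 = 39/38
1 + 1/(39/38) = 1 + 38/39 = 77/39
3 + 1/(77/39) = 3 + 39/77 = 270/77

270/77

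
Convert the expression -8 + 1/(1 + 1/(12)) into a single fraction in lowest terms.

Work from the innermost term outward:
Start with 12.
1 + 1/(12/1) = 1 + 1/12 = 13/12
-8 + 1/(13/12) = -8 + 12/13 = -92/13

-92/13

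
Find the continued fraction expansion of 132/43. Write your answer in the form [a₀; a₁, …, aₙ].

[3; 14, 3]

Run the Euclidean algorithm, recording each quotient:
132 = 3·43 + 3, so a_0 = 3
43 = 14·3 + 1, so a_1 = 14
3 = 3·1 + 0, so a_2 = 3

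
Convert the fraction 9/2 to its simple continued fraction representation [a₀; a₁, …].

[4; 2]

Repeatedly divide and take the remainder:
9 = 4·2 + 1, so a_0 = 4
2 = 2·1 + 0, so a_1 = 2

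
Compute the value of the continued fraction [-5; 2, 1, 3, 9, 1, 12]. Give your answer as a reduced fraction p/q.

-6761/1458

a_0 = -5: -5/1
a_1 = 2: -9/2
a_2 = 1: -14/3
a_3 = 3: -51/11
a_4 = 9: -473/102
a_5 = 1: -524/113
a_6 = 12: -6761/1458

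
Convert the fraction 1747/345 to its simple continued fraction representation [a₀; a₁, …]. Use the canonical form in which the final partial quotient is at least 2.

1747 = 5·345 + 22, so a_0 = 5
345 = 15·22 + 15, so a_1 = 15
22 = 1·15 + 7, so a_2 = 1
15 = 2·7 + 1, so a_3 = 2
7 = 7·1 + 0, so a_4 = 7

[5; 15, 1, 2, 7]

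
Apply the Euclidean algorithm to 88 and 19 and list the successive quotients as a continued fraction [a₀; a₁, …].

[4; 1, 1, 1, 2, 2]

⌊88/19⌋ = 4, remainder 12
⌊19/12⌋ = 1, remainder 7
⌊12/7⌋ = 1, remainder 5
⌊7/5⌋ = 1, remainder 2
⌊5/2⌋ = 2, remainder 1
⌊2/1⌋ = 2, remainder 0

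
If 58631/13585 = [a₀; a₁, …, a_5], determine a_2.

6

Apply division with remainder until the remainder is 0:
58631 ÷ 13585 → quotient 4, remainder 4291
13585 ÷ 4291 → quotient 3, remainder 712
4291 ÷ 712 → quotient 6, remainder 19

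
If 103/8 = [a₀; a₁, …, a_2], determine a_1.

103 = 12·8 + 7, so a_0 = 12
8 = 1·7 + 1, so a_1 = 1

1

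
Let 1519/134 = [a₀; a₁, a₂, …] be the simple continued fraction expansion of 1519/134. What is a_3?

44

1519 = 11·134 + 45, so a_0 = 11
134 = 2·45 + 44, so a_1 = 2
45 = 1·44 + 1, so a_2 = 1
44 = 44·1 + 0, so a_3 = 44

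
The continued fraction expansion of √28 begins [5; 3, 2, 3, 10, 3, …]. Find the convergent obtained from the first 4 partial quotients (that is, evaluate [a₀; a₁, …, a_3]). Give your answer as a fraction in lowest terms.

Start with 3.
2 + 1/(3/1) = 2 + 1/3 = 7/3
3 + 1/(7/3) = 3 + 3/7 = 24/7
5 + 1/(24/7) = 5 + 7/24 = 127/24

127/24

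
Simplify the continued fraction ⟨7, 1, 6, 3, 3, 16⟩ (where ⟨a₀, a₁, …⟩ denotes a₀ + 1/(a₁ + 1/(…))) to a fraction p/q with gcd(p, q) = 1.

Use the convergent recurrence hₖ = aₖ·hₖ₋₁ + hₖ₋₂ (and likewise for the denominators kₖ):
a_0 = 7: 7/1
a_1 = 1: 8/1
a_2 = 6: 55/7
a_3 = 3: 173/22
a_4 = 3: 574/73
a_5 = 16: 9357/1190

9357/1190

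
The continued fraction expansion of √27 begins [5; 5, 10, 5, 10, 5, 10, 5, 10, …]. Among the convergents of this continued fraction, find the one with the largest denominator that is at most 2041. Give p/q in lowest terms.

a_0 = 5: 5/1  (≤ bound)
a_1 = 5: 26/5  (≤ bound)
a_2 = 10: 265/51  (≤ bound)
a_3 = 5: 1351/260  (≤ bound)
a_4 = 10: 13775/2651  (> 2041, stop)

1351/260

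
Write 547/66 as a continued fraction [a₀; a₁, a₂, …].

[8; 3, 2, 9]

547 = 8·66 + 19, so a_0 = 8
66 = 3·19 + 9, so a_1 = 3
19 = 2·9 + 1, so a_2 = 2
9 = 9·1 + 0, so a_3 = 9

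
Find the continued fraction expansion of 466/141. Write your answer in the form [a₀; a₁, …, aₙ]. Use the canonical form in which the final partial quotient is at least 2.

[3; 3, 3, 1, 1, 2, 2]

466 ÷ 141 → quotient 3, remainder 43
141 ÷ 43 → quotient 3, remainder 12
43 ÷ 12 → quotient 3, remainder 7
12 ÷ 7 → quotient 1, remainder 5
7 ÷ 5 → quotient 1, remainder 2
5 ÷ 2 → quotient 2, remainder 1
2 ÷ 1 → quotient 2, remainder 0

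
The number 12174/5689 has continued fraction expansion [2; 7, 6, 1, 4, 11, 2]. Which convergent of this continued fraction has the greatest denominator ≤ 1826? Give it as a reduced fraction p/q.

List convergents until the denominator exceeds the bound:
a_0 = 2: 2/1  (≤ bound)
a_1 = 7: 15/7  (≤ bound)
a_2 = 6: 92/43  (≤ bound)
a_3 = 1: 107/50  (≤ bound)
a_4 = 4: 520/243  (≤ bound)
a_5 = 11: 5827/2723  (> 1826, stop)

520/243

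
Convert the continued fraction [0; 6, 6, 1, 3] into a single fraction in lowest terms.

27/166

Compute successive convergents:
a_0 = 0: 0/1
a_1 = 6: 1/6
a_2 = 6: 6/37
a_3 = 1: 7/43
a_4 = 3: 27/166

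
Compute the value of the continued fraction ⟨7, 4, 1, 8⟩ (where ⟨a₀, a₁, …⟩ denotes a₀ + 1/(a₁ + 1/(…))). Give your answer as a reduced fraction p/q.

317/44

Start with 8.
1 + 1/(8/1) = 1 + 1/8 = 9/8
4 + 1/(9/8) = 4 + 8/9 = 44/9
7 + 1/(44/9) = 7 + 9/44 = 317/44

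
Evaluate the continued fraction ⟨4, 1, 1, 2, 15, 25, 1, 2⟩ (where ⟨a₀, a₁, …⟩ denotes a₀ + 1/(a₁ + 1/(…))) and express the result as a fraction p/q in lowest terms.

a_0 = 4: 4/1
a_1 = 1: 5/1
a_2 = 1: 9/2
a_3 = 2: 23/5
a_4 = 15: 354/77
a_5 = 25: 8873/1930
a_6 = 1: 9227/2007
a_7 = 2: 27327/5944

27327/5944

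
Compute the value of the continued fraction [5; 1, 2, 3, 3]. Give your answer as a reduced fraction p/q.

188/33

Starting at the tail and folding back:
Start with 3.
3 + 1/(3/1) = 3 + 1/3 = 10/3
2 + 1/(10/3) = 2 + 3/10 = 23/10
1 + 1/(23/10) = 1 + 10/23 = 33/23
5 + 1/(33/23) = 5 + 23/33 = 188/33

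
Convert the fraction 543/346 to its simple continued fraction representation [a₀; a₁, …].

Apply division with remainder until the remainder is 0:
⌊543/346⌋ = 1, remainder 197
⌊346/197⌋ = 1, remainder 149
⌊197/149⌋ = 1, remainder 48
⌊149/48⌋ = 3, remainder 5
⌊48/5⌋ = 9, remainder 3
⌊5/3⌋ = 1, remainder 2
⌊3/2⌋ = 1, remainder 1
⌊2/1⌋ = 2, remainder 0

[1; 1, 1, 3, 9, 1, 1, 2]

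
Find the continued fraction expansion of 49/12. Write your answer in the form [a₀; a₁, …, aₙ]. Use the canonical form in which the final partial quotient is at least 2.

[4; 12]

Apply division with remainder until the remainder is 0:
49 = 4·12 + 1, so a_0 = 4
12 = 12·1 + 0, so a_1 = 12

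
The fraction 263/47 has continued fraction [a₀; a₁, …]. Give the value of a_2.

1

263 ÷ 47 → quotient 5, remainder 28
47 ÷ 28 → quotient 1, remainder 19
28 ÷ 19 → quotient 1, remainder 9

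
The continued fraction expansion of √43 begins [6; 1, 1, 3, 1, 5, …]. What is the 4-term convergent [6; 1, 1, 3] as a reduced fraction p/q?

46/7

Use the convergent recurrence hₖ = aₖ·hₖ₋₁ + hₖ₋₂ (and likewise for the denominators kₖ):
a_0 = 6: 6/1
a_1 = 1: 7/1
a_2 = 1: 13/2
a_3 = 3: 46/7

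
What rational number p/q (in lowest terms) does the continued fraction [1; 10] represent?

Collapse the nested fraction from the inside out:
Start with 10.
1 + 1/(10/1) = 1 + 1/10 = 11/10

11/10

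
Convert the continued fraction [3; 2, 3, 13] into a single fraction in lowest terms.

Start with 13.
3 + 1/(13/1) = 3 + 1/13 = 40/13
2 + 1/(40/13) = 2 + 13/40 = 93/40
3 + 1/(93/40) = 3 + 40/93 = 319/93

319/93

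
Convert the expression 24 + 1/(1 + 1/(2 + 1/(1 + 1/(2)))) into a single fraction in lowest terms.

Start with 2.
1 + 1/(2/1) = 1 + 1/2 = 3/2
2 + 1/(3/2) = 2 + 2/3 = 8/3
1 + 1/(8/3) = 1 + 3/8 = 11/8
24 + 1/(11/8) = 24 + 8/11 = 272/11

272/11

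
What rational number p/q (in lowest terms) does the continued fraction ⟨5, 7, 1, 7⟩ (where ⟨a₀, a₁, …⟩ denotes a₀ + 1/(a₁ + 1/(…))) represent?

a_0 = 5: 5/1
a_1 = 7: 36/7
a_2 = 1: 41/8
a_3 = 7: 323/63

323/63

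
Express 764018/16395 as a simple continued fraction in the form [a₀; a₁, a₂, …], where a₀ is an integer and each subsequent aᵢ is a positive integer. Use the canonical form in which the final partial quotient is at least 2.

764018 ÷ 16395 → quotient 46, remainder 9848
16395 ÷ 9848 → quotient 1, remainder 6547
9848 ÷ 6547 → quotient 1, remainder 3301
6547 ÷ 3301 → quotient 1, remainder 3246
3301 ÷ 3246 → quotient 1, remainder 55
3246 ÷ 55 → quotient 59, remainder 1
55 ÷ 1 → quotient 55, remainder 0

[46; 1, 1, 1, 1, 59, 55]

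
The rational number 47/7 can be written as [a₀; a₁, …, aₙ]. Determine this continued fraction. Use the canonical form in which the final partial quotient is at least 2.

⌊47/7⌋ = 6, remainder 5
⌊7/5⌋ = 1, remainder 2
⌊5/2⌋ = 2, remainder 1
⌊2/1⌋ = 2, remainder 0

[6; 1, 2, 2]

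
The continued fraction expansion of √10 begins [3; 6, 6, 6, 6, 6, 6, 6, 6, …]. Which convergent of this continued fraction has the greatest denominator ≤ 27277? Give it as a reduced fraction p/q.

27379/8658

a_0 = 3: 3/1  (≤ bound)
a_1 = 6: 19/6  (≤ bound)
a_2 = 6: 117/37  (≤ bound)
a_3 = 6: 721/228  (≤ bound)
a_4 = 6: 4443/1405  (≤ bound)
a_5 = 6: 27379/8658  (≤ bound)
a_6 = 6: 168717/53353  (> 27277, stop)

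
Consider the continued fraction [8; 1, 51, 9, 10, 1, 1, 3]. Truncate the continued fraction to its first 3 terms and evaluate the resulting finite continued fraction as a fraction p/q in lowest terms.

Collapse the nested fraction from the inside out:
Start with 51.
1 + 1/(51/1) = 1 + 1/51 = 52/51
8 + 1/(52/51) = 8 + 51/52 = 467/52

467/52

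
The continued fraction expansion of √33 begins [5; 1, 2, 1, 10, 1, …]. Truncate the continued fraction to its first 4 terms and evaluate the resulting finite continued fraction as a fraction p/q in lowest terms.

23/4

Use the convergent recurrence hₖ = aₖ·hₖ₋₁ + hₖ₋₂ (and likewise for the denominators kₖ):
a_0 = 5: 5/1
a_1 = 1: 6/1
a_2 = 2: 17/3
a_3 = 1: 23/4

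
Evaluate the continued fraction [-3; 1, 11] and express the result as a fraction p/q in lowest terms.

-25/12

Start with 11.
1 + 1/(11/1) = 1 + 1/11 = 12/11
-3 + 1/(12/11) = -3 + 11/12 = -25/12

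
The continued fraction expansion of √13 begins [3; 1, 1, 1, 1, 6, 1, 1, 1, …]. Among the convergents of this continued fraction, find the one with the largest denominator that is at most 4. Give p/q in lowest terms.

11/3

List convergents until the denominator exceeds the bound:
a_0 = 3: 3/1  (≤ bound)
a_1 = 1: 4/1  (≤ bound)
a_2 = 1: 7/2  (≤ bound)
a_3 = 1: 11/3  (≤ bound)
a_4 = 1: 18/5  (> 4, stop)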